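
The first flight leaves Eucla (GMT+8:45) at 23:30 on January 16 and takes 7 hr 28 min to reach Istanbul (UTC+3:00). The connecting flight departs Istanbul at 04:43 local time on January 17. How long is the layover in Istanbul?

Convert departure to UTC: 23:30 − 8:45 = 14:45 UTC on Jan 16.
Add 7 hours and 28 minutes flight time → 22:13 UTC.
Istanbul is UTC+3:00, so local arrival = 22:13 + 3:00 = 01:13 on Jan 17.
Layover = 04:43 − 01:13 = 3 hours 30 minutes.

3 hours 30 minutes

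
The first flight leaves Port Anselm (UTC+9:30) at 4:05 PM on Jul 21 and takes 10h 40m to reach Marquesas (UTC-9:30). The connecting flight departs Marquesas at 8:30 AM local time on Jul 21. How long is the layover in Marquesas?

Convert departure to UTC: 4:05 PM − 9:30 = 6:35 AM UTC on Jul 21.
Add 10 hours and 40 minutes flight time → 5:15 PM UTC.
Marquesas is UTC−9:30, so local arrival = 5:15 PM − 9:30 = 7:45 AM on Jul 21.
Layover = 8:30 AM − 7:45 AM = 45 minutes.

45 minutes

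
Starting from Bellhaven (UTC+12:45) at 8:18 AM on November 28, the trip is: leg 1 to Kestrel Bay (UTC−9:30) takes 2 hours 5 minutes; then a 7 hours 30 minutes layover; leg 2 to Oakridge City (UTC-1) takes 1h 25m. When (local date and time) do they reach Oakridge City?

5:33 AM on November 28

Convert departure to UTC: 8:18 AM − 12:45 = 7:33 PM UTC on Nov 27.
Add 2 hours and 5 minutes leg 1 → 9:38 PM UTC.
Add 7 hours and 30 minutes layover in Kestrel Bay → 5:08 AM UTC (Nov 28).
Add 1 hour and 25 minutes leg 2 → 6:33 AM UTC.
Oakridge City is UTC−1:00, so local arrival = 6:33 AM − 1:00 = 5:33 AM on Nov 28.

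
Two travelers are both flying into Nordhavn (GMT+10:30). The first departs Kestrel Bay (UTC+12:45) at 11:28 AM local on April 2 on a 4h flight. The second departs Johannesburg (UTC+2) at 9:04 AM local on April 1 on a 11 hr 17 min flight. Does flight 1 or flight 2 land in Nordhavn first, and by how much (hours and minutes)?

Flight 1 in UTC: 11:28 AM − 12:45 = 10:43 PM on Apr 1.
+4 hours → arrive 2:43 AM UTC on Apr 2.
Flight 2 in UTC: 9:04 AM − 2:00 = 7:04 AM on Apr 1.
+11 hours and 17 minutes → arrive 6:21 PM UTC on Apr 1.
Flight 2 lands earlier by 8 hours 22 minutes.

the second, by 8 hours 22 minutes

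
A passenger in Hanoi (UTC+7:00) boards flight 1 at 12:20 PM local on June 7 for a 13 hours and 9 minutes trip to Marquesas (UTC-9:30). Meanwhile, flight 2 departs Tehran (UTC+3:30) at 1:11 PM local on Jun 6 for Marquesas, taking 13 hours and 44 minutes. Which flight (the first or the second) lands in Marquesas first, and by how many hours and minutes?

Flight 1 in UTC: 12:20 PM − 7:00 = 5:20 AM on Jun 7.
+13 hours and 9 minutes → arrive 6:29 PM UTC on Jun 7.
Flight 2 in UTC: 1:11 PM − 3:30 = 9:41 AM on Jun 6.
+13 hours 44 minutes → arrive 11:25 PM UTC on Jun 6.
Flight 2 lands earlier by 19 hours 4 minutes.

the second, by 19 hours 4 minutes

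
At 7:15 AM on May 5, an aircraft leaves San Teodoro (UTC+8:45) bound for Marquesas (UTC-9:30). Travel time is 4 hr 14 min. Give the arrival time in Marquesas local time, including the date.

5:14 PM on May 4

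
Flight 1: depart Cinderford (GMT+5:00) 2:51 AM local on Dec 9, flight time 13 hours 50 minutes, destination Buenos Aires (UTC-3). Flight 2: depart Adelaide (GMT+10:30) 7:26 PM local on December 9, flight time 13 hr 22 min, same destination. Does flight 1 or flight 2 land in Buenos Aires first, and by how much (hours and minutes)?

the first, by 10 hours 37 minutes

Flight 1 in UTC: 2:51 AM − 5:00 = 9:51 PM on Dec 8.
+13 hours 50 minutes → arrive 11:41 AM UTC on Dec 9.
Flight 2 in UTC: 7:26 PM − 10:30 = 8:56 AM on Dec 9.
+13 hours and 22 minutes → arrive 10:18 PM UTC on Dec 9.
Flight 1 lands earlier by 10 hours 37 minutes.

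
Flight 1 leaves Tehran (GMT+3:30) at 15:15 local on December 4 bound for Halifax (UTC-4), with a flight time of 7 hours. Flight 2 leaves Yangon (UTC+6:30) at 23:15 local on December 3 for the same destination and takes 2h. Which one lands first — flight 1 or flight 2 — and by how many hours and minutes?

the second, by 24 hours

Flight 1 in UTC: 15:15 − 3:30 = 11:45 on Dec 4.
+7 hours → arrive 18:45 UTC on Dec 4.
Flight 2 in UTC: 23:15 − 6:30 = 16:45 on Dec 3.
+2 hours → arrive 18:45 UTC on Dec 3.
Flight 2 lands earlier by 24 hours.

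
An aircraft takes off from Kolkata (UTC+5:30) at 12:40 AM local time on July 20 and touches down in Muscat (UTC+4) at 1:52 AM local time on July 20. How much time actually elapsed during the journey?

2 hours 42 minutes

Departure in UTC: 12:40 AM − 5:30 = 7:10 PM on Jul 19.
Arrival in UTC: 1:52 AM − 4:00 = 9:52 PM on Jul 19.
Elapsed = 9:52 PM − 7:10 PM = 2 hours 42 minutes.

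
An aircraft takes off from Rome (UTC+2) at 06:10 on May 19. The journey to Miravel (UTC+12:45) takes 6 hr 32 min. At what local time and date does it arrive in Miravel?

Convert departure to UTC: 06:10 − 2:00 = 04:10 UTC on May 19.
Add 6 hours 32 minutes travel time → 10:42 UTC.
Miravel is UTC+12:45, so local arrival = 10:42 + 12:45 = 23:27 on May 19.

23:27 on May 19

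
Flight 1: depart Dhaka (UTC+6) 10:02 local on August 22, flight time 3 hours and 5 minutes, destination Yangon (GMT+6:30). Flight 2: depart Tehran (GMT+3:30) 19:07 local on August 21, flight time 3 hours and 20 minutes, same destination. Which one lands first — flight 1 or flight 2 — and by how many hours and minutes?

Flight 1 in UTC: 10:02 − 6:00 = 04:02 on Aug 22.
+3 hours 5 minutes → arrive 07:07 UTC on Aug 22.
Flight 2 in UTC: 19:07 − 3:30 = 15:37 on Aug 21.
+3 hours and 20 minutes → arrive 18:57 UTC on Aug 21.
Flight 2 lands earlier by 12 hours 10 minutes.

the second, by 12 hours 10 minutes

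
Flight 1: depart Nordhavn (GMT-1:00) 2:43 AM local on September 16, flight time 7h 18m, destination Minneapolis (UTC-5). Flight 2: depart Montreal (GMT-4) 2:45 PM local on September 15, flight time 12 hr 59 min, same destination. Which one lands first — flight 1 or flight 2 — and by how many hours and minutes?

the second, by 3 hours 17 minutes

Flight 1 in UTC: 2:43 AM + 1:00 = 3:43 AM on Sep 16.
+7 hours and 18 minutes → arrive 11:01 AM UTC on Sep 16.
Flight 2 in UTC: 2:45 PM + 4:00 = 6:45 PM on Sep 15.
+12 hours 59 minutes → arrive 7:44 AM UTC on Sep 16.
Flight 2 lands earlier by 3 hours 17 minutes.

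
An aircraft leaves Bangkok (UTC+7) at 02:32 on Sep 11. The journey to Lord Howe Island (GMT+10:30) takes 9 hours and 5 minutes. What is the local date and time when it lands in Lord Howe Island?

Convert departure to UTC: 02:32 − 7:00 = 19:32 UTC on Sep 10.
Add 9 hours 5 minutes travel time → 04:37 UTC (Sep 11).
Lord Howe Island is UTC+10:30, so local arrival = 04:37 + 10:30 = 15:07 on Sep 11.

15:07 on September 11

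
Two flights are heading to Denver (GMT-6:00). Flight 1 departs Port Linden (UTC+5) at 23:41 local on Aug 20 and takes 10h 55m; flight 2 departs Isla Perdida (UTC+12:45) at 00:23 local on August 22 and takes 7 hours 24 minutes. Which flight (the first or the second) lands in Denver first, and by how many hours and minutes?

the first, by 13 hours 26 minutes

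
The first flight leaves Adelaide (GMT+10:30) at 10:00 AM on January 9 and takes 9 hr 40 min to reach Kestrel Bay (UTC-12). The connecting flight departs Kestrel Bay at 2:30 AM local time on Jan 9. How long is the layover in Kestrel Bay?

5 hours 20 minutes

Convert departure to UTC: 10:00 AM − 10:30 = 11:30 PM UTC on Jan 8.
Add 9 hours and 40 minutes flight time → 9:10 AM UTC (Jan 9).
Kestrel Bay is UTC−12:00, so local arrival = 9:10 AM − 12:00 = 9:10 PM on Jan 8.
Layover = 2:30 AM − 9:10 PM (+1 day) = 5 hours 20 minutes.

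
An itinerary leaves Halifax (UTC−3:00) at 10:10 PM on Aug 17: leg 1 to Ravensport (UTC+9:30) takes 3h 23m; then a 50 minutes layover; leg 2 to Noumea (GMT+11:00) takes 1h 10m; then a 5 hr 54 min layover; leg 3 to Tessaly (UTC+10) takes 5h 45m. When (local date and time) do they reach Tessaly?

4:12 AM on Aug 19

Convert departure to UTC: 10:10 PM + 3:00 = 1:10 AM UTC on Aug 18.
Add 3 hours 23 minutes leg 1 → 4:33 AM UTC.
Add 50 minutes layover in Ravensport → 5:23 AM UTC.
Add 1 hour and 10 minutes leg 2 → 6:33 AM UTC.
Add 5 hours 54 minutes layover in Noumea → 12:27 PM UTC.
Add 5 hours and 45 minutes leg 3 → 6:12 PM UTC.
Tessaly is UTC+10:00, so local arrival = 6:12 PM + 10:00 = 4:12 AM on Aug 19.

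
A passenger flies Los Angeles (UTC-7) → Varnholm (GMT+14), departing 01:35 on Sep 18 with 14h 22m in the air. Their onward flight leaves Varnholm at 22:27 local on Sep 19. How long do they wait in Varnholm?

Convert departure to UTC: 01:35 + 7:00 = 08:35 UTC on Sep 18.
Add 14 hours 22 minutes flight time → 22:57 UTC.
Varnholm is UTC+14:00, so local arrival = 22:57 + 14:00 = 12:57 on Sep 19.
Layover = 22:27 − 12:57 = 9 hours 30 minutes.

9 hours 30 minutes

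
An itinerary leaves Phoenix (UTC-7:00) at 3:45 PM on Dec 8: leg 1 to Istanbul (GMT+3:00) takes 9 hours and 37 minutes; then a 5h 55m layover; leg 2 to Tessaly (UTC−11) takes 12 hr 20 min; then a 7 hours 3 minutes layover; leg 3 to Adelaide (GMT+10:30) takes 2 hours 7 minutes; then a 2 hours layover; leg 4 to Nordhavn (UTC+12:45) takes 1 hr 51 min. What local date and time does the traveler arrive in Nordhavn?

Convert departure to UTC: 3:45 PM + 7:00 = 10:45 PM UTC on Dec 8.
Add 9 hours and 37 minutes leg 1 → 8:22 AM UTC (Dec 9).
Add 5 hours 55 minutes layover in Istanbul → 2:17 PM UTC.
Add 12 hours 20 minutes leg 2 → 2:37 AM UTC (Dec 10).
Add 7 hours 3 minutes layover in Tessaly → 9:40 AM UTC.
Add 2 hours 7 minutes leg 3 → 11:47 AM UTC.
Add 2 hours layover in Adelaide → 1:47 PM UTC.
Add 1 hour and 51 minutes leg 4 → 3:38 PM UTC.
Nordhavn is UTC+12:45, so local arrival = 3:38 PM + 12:45 = 4:23 AM on Dec 11.

4:23 AM on Dec 11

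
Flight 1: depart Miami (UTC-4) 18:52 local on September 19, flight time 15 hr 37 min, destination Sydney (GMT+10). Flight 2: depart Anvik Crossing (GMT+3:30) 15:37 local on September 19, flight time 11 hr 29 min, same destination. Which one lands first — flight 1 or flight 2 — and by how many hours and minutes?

Flight 1 in UTC: 18:52 + 4:00 = 22:52 on Sep 19.
+15 hours and 37 minutes → arrive 14:29 UTC on Sep 20.
Flight 2 in UTC: 15:37 − 3:30 = 12:07 on Sep 19.
+11 hours 29 minutes → arrive 23:36 UTC on Sep 19.
Flight 2 lands earlier by 14 hours 53 minutes.

the second, by 14 hours 53 minutes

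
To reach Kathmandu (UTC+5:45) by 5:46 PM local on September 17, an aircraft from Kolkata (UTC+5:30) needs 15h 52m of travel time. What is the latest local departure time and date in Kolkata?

1:39 AM on September 17

Target arrival in UTC: 5:46 PM − 5:45 = 12:01 PM on Sep 17.
Subtract 15 hours and 52 minutes → departure 8:09 PM UTC on Sep 16.
Kolkata is UTC+5:30: 8:09 PM + 5:30 = 1:39 AM on Sep 17.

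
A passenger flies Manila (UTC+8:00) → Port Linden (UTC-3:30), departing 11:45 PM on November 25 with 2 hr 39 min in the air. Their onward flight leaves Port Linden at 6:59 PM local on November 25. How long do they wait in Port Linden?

Convert departure to UTC: 11:45 PM − 8:00 = 3:45 PM UTC on Nov 25.
Add 2 hours 39 minutes flight time → 6:24 PM UTC.
Port Linden is UTC−3:30, so local arrival = 6:24 PM − 3:30 = 2:54 PM on Nov 25.
Layover = 6:59 PM − 2:54 PM = 4 hours 5 minutes.

4 hours 5 minutes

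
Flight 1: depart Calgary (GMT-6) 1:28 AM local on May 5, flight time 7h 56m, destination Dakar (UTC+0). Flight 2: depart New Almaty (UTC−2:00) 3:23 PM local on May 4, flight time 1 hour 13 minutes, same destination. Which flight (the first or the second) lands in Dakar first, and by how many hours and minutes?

the second, by 20 hours 48 minutes

Flight 1 in UTC: 1:28 AM + 6:00 = 7:28 AM on May 5.
+7 hours and 56 minutes → arrive 3:24 PM UTC on May 5.
Flight 2 in UTC: 3:23 PM + 2:00 = 5:23 PM on May 4.
+1 hour and 13 minutes → arrive 6:36 PM UTC on May 4.
Flight 2 lands earlier by 20 hours 48 minutes.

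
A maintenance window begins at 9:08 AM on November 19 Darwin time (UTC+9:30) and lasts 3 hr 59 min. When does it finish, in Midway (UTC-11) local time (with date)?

4:37 PM on November 18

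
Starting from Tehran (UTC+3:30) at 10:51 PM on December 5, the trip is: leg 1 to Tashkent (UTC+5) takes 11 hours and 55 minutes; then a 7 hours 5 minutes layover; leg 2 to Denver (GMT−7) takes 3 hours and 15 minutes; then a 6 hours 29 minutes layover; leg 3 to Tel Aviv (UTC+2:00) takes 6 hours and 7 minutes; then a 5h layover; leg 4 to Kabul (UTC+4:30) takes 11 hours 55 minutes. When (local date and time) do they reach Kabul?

3:37 AM on December 8

Convert departure to UTC: 10:51 PM − 3:30 = 7:21 PM UTC on Dec 5.
Add 11 hours 55 minutes leg 1 → 7:16 AM UTC (Dec 6).
Add 7 hours and 5 minutes layover in Tashkent → 2:21 PM UTC.
Add 3 hours and 15 minutes leg 2 → 5:36 PM UTC.
Add 6 hours 29 minutes layover in Denver → 12:05 AM UTC (Dec 7).
Add 6 hours 7 minutes leg 3 → 6:12 AM UTC.
Add 5 hours layover in Tel Aviv → 11:12 AM UTC.
Add 11 hours and 55 minutes leg 4 → 11:07 PM UTC.
Kabul is UTC+4:30, so local arrival = 11:07 PM + 4:30 = 3:37 AM on Dec 8.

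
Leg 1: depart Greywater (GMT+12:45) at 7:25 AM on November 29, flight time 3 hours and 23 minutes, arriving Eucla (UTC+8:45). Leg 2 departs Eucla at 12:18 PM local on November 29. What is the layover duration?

5 hours 30 minutes

Convert departure to UTC: 7:25 AM − 12:45 = 6:40 PM UTC on Nov 28.
Add 3 hours 23 minutes flight time → 10:03 PM UTC.
Eucla is UTC+8:45, so local arrival = 10:03 PM + 8:45 = 6:48 AM on Nov 29.
Layover = 12:18 PM − 6:48 AM = 5 hours 30 minutes.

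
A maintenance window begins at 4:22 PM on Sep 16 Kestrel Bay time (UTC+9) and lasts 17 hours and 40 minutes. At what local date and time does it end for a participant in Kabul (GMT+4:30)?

Convert start to UTC: 4:22 PM − 9:00 = 7:22 AM UTC on Sep 16.
Add 17 hours and 40 minutes duration → 1:02 AM UTC (Sep 17).
Kabul is UTC+4:30, so local end time = 1:02 AM + 4:30 = 5:32 AM on Sep 17.

5:32 AM on Sep 17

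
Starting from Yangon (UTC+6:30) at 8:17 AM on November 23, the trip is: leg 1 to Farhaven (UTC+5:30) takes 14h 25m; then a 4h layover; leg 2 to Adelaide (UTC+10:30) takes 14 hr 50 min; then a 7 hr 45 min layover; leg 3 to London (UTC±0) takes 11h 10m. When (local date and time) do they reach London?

5:57 AM on November 25

Convert departure to UTC: 8:17 AM − 6:30 = 1:47 AM UTC on Nov 23.
Add 14 hours and 25 minutes leg 1 → 4:12 PM UTC.
Add 4 hours layover in Farhaven → 8:12 PM UTC.
Add 14 hours and 50 minutes leg 2 → 11:02 AM UTC (Nov 24).
Add 7 hours and 45 minutes layover in Adelaide → 6:47 PM UTC.
Add 11 hours and 10 minutes leg 3 → 5:57 AM UTC (Nov 25).
London is UTC+0, so local arrival is the same: 5:57 AM on Nov 25.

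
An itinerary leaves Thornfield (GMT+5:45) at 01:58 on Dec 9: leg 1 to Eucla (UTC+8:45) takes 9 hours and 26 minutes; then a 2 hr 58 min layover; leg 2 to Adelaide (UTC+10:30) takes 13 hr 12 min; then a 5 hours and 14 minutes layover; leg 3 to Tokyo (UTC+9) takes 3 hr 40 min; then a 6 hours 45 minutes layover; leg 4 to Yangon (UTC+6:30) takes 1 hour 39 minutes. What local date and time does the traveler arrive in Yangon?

Convert departure to UTC: 01:58 − 5:45 = 20:13 UTC on Dec 8.
Add 9 hours 26 minutes leg 1 → 05:39 UTC (Dec 9).
Add 2 hours and 58 minutes layover in Eucla → 08:37 UTC.
Add 13 hours and 12 minutes leg 2 → 21:49 UTC.
Add 5 hours and 14 minutes layover in Adelaide → 03:03 UTC (Dec 10).
Add 3 hours 40 minutes leg 3 → 06:43 UTC.
Add 6 hours and 45 minutes layover in Tokyo → 13:28 UTC.
Add 1 hour and 39 minutes leg 4 → 15:07 UTC.
Yangon is UTC+6:30, so local arrival = 15:07 + 6:30 = 21:37 on Dec 10.

21:37 on Dec 10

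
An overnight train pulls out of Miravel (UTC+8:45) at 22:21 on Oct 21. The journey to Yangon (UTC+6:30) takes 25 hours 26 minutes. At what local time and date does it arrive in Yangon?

21:32 on October 22

Yangon is 2:15 behind Miravel.
After 25 hours 26 minutes it is 23:47 (Oct 22) in Miravel.
Shift by the zone difference: 23:47 − 2:15 = 21:32 on Oct 22 in Yangon.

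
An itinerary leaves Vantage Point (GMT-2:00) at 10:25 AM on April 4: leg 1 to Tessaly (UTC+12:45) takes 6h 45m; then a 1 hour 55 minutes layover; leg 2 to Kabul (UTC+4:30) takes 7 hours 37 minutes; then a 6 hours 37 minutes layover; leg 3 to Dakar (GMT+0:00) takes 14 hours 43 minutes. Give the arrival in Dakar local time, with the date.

2:02 AM on April 6

Convert departure to UTC: 10:25 AM + 2:00 = 12:25 PM UTC on Apr 4.
Add 6 hours 45 minutes leg 1 → 7:10 PM UTC.
Add 1 hour 55 minutes layover in Tessaly → 9:05 PM UTC.
Add 7 hours and 37 minutes leg 2 → 4:42 AM UTC (Apr 5).
Add 6 hours 37 minutes layover in Kabul → 11:19 AM UTC.
Add 14 hours 43 minutes leg 3 → 2:02 AM UTC (Apr 6).
Dakar is UTC+0, so local arrival is the same: 2:02 AM on Apr 6.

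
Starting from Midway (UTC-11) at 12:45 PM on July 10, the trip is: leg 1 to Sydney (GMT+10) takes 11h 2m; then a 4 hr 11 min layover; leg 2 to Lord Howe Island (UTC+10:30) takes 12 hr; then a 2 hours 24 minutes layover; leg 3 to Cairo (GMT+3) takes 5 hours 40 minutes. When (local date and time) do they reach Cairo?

2:02 PM on July 12

Convert departure to UTC: 12:45 PM + 11:00 = 11:45 PM UTC on Jul 10.
Add 11 hours 2 minutes leg 1 → 10:47 AM UTC (Jul 11).
Add 4 hours and 11 minutes layover in Sydney → 2:58 PM UTC.
Add 12 hours leg 2 → 2:58 AM UTC (Jul 12).
Add 2 hours and 24 minutes layover in Lord Howe Island → 5:22 AM UTC.
Add 5 hours and 40 minutes leg 3 → 11:02 AM UTC.
Cairo is UTC+3:00, so local arrival = 11:02 AM + 3:00 = 2:02 PM on Jul 12.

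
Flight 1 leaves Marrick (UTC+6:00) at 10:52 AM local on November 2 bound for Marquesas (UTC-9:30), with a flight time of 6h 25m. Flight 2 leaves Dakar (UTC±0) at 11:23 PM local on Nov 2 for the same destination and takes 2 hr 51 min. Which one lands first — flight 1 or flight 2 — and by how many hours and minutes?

the first, by 14 hours 57 minutes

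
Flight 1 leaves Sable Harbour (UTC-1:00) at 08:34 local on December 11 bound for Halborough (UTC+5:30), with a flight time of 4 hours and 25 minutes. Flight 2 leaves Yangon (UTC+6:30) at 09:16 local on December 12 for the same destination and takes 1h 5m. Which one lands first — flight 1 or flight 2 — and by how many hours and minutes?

Flight 1 in UTC: 08:34 + 1:00 = 09:34 on Dec 11.
+4 hours 25 minutes → arrive 13:59 UTC on Dec 11.
Flight 2 in UTC: 09:16 − 6:30 = 02:46 on Dec 12.
+1 hour and 5 minutes → arrive 03:51 UTC on Dec 12.
Flight 1 lands earlier by 13 hours 52 minutes.

the first, by 13 hours 52 minutes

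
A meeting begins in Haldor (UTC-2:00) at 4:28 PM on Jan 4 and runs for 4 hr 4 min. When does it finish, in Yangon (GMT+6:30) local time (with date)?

5:02 AM on January 5

Convert start to UTC: 4:28 PM + 2:00 = 6:28 PM UTC on Jan 4.
Add 4 hours and 4 minutes duration → 10:32 PM UTC.
Yangon is UTC+6:30, so local end time = 10:32 PM + 6:30 = 5:02 AM on Jan 5.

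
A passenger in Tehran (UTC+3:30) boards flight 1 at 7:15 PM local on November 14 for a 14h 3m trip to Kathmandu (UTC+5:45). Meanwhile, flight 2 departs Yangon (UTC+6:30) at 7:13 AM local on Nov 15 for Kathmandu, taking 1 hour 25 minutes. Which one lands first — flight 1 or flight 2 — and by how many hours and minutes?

Flight 1 in UTC: 7:15 PM − 3:30 = 3:45 PM on Nov 14.
+14 hours 3 minutes → arrive 5:48 AM UTC on Nov 15.
Flight 2 in UTC: 7:13 AM − 6:30 = 12:43 AM on Nov 15.
+1 hour and 25 minutes → arrive 2:08 AM UTC on Nov 15.
Flight 2 lands earlier by 3 hours 40 minutes.

the second, by 3 hours 40 minutes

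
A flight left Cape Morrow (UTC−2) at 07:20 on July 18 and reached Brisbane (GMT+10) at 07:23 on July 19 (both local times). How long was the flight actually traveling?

Departure in UTC: 07:20 + 2:00 = 09:20 on Jul 18.
Arrival in UTC: 07:23 − 10:00 = 21:23 on Jul 18.
Elapsed = 21:23 − 09:20 = 12 hours 3 minutes.

12 hours 3 minutes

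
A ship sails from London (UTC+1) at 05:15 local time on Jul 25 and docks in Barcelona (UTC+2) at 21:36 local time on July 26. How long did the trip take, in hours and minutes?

39 hours 21 minutes

Barcelona is 1:00 ahead of London.
Clock-face elapsed time (ignoring zones) is 40 hours 21 minutes.
Actual elapsed = 40 hours 21 minutes − 1:00 = 39 hours 21 minutes.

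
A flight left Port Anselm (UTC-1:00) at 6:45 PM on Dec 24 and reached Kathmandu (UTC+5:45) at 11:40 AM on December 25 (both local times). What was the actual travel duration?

10 hours 10 minutes

Departure in UTC: 6:45 PM + 1:00 = 7:45 PM on Dec 24.
Arrival in UTC: 11:40 AM − 5:45 = 5:55 AM on Dec 25.
Elapsed = 5:55 AM − 7:45 PM (+1 day) = 10 hours 10 minutes.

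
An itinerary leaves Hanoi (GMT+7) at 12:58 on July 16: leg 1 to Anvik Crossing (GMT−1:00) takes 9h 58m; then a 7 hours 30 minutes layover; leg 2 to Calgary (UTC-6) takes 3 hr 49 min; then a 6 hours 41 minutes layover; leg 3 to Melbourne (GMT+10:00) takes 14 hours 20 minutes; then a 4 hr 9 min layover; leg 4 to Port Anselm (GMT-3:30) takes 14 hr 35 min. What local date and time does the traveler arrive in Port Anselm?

15:30 on Jul 18

Convert departure to UTC: 12:58 − 7:00 = 05:58 UTC on Jul 16.
Add 9 hours and 58 minutes leg 1 → 15:56 UTC.
Add 7 hours and 30 minutes layover in Anvik Crossing → 23:26 UTC.
Add 3 hours 49 minutes leg 2 → 03:15 UTC (Jul 17).
Add 6 hours and 41 minutes layover in Calgary → 09:56 UTC.
Add 14 hours 20 minutes leg 3 → 00:16 UTC (Jul 18).
Add 4 hours and 9 minutes layover in Melbourne → 04:25 UTC.
Add 14 hours and 35 minutes leg 4 → 19:00 UTC.
Port Anselm is UTC−3:30, so local arrival = 19:00 − 3:30 = 15:30 on Jul 18.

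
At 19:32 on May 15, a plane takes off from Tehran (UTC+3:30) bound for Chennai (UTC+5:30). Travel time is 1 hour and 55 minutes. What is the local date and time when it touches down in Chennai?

Chennai is 2:00 ahead of Tehran.
After 1 hour and 55 minutes it is 21:27 in Tehran.
Shift by the zone difference: 21:27 + 2:00 = 23:27 on May 15 in Chennai.

23:27 on May 15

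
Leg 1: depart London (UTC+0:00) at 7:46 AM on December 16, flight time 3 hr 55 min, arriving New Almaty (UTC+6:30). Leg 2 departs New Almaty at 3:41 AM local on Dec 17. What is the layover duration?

London is at UTC+0, so departure is already 7:46 AM UTC on Dec 16.
Add 3 hours and 55 minutes flight time → 11:41 AM UTC.
New Almaty is UTC+6:30, so local arrival = 11:41 AM + 6:30 = 6:11 PM on Dec 16.
Layover = 3:41 AM − 6:11 PM (+1 day) = 9 hours 30 minutes.

9 hours 30 minutes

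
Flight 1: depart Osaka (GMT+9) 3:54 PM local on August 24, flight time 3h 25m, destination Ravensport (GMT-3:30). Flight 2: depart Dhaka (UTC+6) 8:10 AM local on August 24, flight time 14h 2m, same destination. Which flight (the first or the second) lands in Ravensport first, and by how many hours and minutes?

Flight 1 in UTC: 3:54 PM − 9:00 = 6:54 AM on Aug 24.
+3 hours and 25 minutes → arrive 10:19 AM UTC on Aug 24.
Flight 2 in UTC: 8:10 AM − 6:00 = 2:10 AM on Aug 24.
+14 hours 2 minutes → arrive 4:12 PM UTC on Aug 24.
Flight 1 lands earlier by 5 hours 53 minutes.

the first, by 5 hours 53 minutes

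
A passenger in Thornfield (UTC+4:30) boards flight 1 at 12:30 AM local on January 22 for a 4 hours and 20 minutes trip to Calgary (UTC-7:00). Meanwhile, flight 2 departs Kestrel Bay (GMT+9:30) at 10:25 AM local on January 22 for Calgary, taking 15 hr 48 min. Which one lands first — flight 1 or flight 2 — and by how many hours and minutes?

Flight 1 in UTC: 12:30 AM − 4:30 = 8:00 PM on Jan 21.
+4 hours and 20 minutes → arrive 12:20 AM UTC on Jan 22.
Flight 2 in UTC: 10:25 AM − 9:30 = 12:55 AM on Jan 22.
+15 hours and 48 minutes → arrive 4:43 PM UTC on Jan 22.
Flight 1 lands earlier by 16 hours 23 minutes.

the first, by 16 hours 23 minutes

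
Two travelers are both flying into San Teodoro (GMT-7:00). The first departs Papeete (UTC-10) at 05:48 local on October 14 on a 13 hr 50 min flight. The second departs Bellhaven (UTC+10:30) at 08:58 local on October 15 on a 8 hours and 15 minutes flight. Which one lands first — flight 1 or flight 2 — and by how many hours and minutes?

the first, by 1 hour 5 minutes

Flight 1 in UTC: 05:48 + 10:00 = 15:48 on Oct 14.
+13 hours and 50 minutes → arrive 05:38 UTC on Oct 15.
Flight 2 in UTC: 08:58 − 10:30 = 22:28 on Oct 14.
+8 hours 15 minutes → arrive 06:43 UTC on Oct 15.
Flight 1 lands earlier by 1 hour 5 minutes.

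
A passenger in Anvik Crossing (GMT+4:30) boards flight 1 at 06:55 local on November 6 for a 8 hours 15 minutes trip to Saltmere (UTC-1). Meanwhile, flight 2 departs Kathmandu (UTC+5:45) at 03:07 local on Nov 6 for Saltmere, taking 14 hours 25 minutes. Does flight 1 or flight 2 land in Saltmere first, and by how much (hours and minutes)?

Flight 1 in UTC: 06:55 − 4:30 = 02:25 on Nov 6.
+8 hours and 15 minutes → arrive 10:40 UTC on Nov 6.
Flight 2 in UTC: 03:07 − 5:45 = 21:22 on Nov 5.
+14 hours 25 minutes → arrive 11:47 UTC on Nov 6.
Flight 1 lands earlier by 1 hour 7 minutes.

the first, by 1 hour 7 minutes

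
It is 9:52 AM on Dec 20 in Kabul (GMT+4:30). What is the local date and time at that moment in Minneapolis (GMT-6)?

Minneapolis is 10:30 behind Kabul.
Shift by the zone difference: 9:52 AM − 10:30 = 11:22 PM on Dec 19 in Minneapolis.

11:22 PM on December 19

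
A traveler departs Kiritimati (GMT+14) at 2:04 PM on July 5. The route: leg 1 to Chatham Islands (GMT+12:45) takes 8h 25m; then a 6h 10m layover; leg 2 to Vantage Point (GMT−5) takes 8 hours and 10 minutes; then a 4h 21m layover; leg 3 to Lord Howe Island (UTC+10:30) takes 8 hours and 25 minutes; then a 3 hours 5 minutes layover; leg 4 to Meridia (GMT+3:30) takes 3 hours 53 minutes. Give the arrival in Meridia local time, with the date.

10:03 PM on July 6

Convert departure to UTC: 2:04 PM − 14:00 = 12:04 AM UTC on Jul 5.
Add 8 hours 25 minutes leg 1 → 8:29 AM UTC.
Add 6 hours 10 minutes layover in Chatham Islands → 2:39 PM UTC.
Add 8 hours and 10 minutes leg 2 → 10:49 PM UTC.
Add 4 hours 21 minutes layover in Vantage Point → 3:10 AM UTC (Jul 6).
Add 8 hours 25 minutes leg 3 → 11:35 AM UTC.
Add 3 hours and 5 minutes layover in Lord Howe Island → 2:40 PM UTC.
Add 3 hours and 53 minutes leg 4 → 6:33 PM UTC.
Meridia is UTC+3:30, so local arrival = 6:33 PM + 3:30 = 10:03 PM on Jul 6.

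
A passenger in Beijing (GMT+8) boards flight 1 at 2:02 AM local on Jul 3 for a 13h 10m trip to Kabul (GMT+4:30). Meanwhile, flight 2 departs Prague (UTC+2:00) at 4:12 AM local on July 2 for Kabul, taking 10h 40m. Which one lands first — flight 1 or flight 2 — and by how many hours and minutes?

the second, by 18 hours 20 minutes

Flight 1 in UTC: 2:02 AM − 8:00 = 6:02 PM on Jul 2.
+13 hours 10 minutes → arrive 7:12 AM UTC on Jul 3.
Flight 2 in UTC: 4:12 AM − 2:00 = 2:12 AM on Jul 2.
+10 hours and 40 minutes → arrive 12:52 PM UTC on Jul 2.
Flight 2 lands earlier by 18 hours 20 minutes.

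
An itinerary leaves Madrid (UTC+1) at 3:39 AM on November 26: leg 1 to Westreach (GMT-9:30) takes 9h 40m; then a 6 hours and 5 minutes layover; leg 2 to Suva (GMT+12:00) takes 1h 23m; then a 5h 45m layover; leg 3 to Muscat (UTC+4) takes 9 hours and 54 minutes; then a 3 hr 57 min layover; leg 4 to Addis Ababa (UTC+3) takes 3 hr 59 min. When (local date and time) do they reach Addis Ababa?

Convert departure to UTC: 3:39 AM − 1:00 = 2:39 AM UTC on Nov 26.
Add 9 hours 40 minutes leg 1 → 12:19 PM UTC.
Add 6 hours and 5 minutes layover in Westreach → 6:24 PM UTC.
Add 1 hour 23 minutes leg 2 → 7:47 PM UTC.
Add 5 hours 45 minutes layover in Suva → 1:32 AM UTC (Nov 27).
Add 9 hours and 54 minutes leg 3 → 11:26 AM UTC.
Add 3 hours and 57 minutes layover in Muscat → 3:23 PM UTC.
Add 3 hours 59 minutes leg 4 → 7:22 PM UTC.
Addis Ababa is UTC+3:00, so local arrival = 7:22 PM + 3:00 = 10:22 PM on Nov 27.

10:22 PM on November 27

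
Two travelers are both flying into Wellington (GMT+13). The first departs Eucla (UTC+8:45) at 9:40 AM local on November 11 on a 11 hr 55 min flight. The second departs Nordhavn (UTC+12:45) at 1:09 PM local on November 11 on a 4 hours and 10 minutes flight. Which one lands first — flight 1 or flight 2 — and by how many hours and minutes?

Flight 1 in UTC: 9:40 AM − 8:45 = 12:55 AM on Nov 11.
+11 hours and 55 minutes → arrive 12:50 PM UTC on Nov 11.
Flight 2 in UTC: 1:09 PM − 12:45 = 12:24 AM on Nov 11.
+4 hours and 10 minutes → arrive 4:34 AM UTC on Nov 11.
Flight 2 lands earlier by 8 hours 16 minutes.

the second, by 8 hours 16 minutes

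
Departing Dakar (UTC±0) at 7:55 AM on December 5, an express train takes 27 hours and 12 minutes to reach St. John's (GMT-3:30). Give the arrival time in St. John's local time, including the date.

7:37 AM on December 6

Dakar is at UTC+0, so departure is already 7:55 AM UTC on Dec 5.
Add 27 hours 12 minutes travel time → 11:07 AM UTC (Dec 6).
St. John's is UTC−3:30, so local arrival = 11:07 AM − 3:30 = 7:37 AM on Dec 6.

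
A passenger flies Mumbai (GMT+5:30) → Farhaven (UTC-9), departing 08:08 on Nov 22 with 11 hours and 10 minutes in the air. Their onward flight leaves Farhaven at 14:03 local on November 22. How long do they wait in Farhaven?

9 hours 15 minutes

Convert departure to UTC: 08:08 − 5:30 = 02:38 UTC on Nov 22.
Add 11 hours and 10 minutes flight time → 13:48 UTC.
Farhaven is UTC−9:00, so local arrival = 13:48 − 9:00 = 04:48 on Nov 22.
Layover = 14:03 − 04:48 = 9 hours 15 minutes.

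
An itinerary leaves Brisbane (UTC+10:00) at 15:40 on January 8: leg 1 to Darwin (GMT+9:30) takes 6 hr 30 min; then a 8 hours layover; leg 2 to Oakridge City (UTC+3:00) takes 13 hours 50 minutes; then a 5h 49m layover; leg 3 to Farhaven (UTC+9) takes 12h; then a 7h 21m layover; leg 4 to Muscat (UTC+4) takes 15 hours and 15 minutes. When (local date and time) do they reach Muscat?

06:25 on January 11

Convert departure to UTC: 15:40 − 10:00 = 05:40 UTC on Jan 8.
Add 6 hours 30 minutes leg 1 → 12:10 UTC.
Add 8 hours layover in Darwin → 20:10 UTC.
Add 13 hours 50 minutes leg 2 → 10:00 UTC (Jan 9).
Add 5 hours and 49 minutes layover in Oakridge City → 15:49 UTC.
Add 12 hours leg 3 → 03:49 UTC (Jan 10).
Add 7 hours and 21 minutes layover in Farhaven → 11:10 UTC.
Add 15 hours and 15 minutes leg 4 → 02:25 UTC (Jan 11).
Muscat is UTC+4:00, so local arrival = 02:25 + 4:00 = 06:25 on Jan 11.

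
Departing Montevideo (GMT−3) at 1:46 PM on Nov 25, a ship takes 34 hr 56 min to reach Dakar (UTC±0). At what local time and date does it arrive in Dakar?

3:42 AM on November 27

Convert departure to UTC: 1:46 PM + 3:00 = 4:46 PM UTC on Nov 25.
Add 34 hours 56 minutes travel time → 3:42 AM UTC (Nov 27).
Dakar is UTC+0, so local arrival is the same: 3:42 AM on Nov 27.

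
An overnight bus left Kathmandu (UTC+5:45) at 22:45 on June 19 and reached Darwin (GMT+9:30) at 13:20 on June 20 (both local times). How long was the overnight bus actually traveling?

Darwin is 3:45 ahead of Kathmandu.
Clock-face elapsed time (ignoring zones) is 14 hours 35 minutes.
Actual elapsed = 14 hours 35 minutes − 3:45 = 10 hours 50 minutes.

10 hours 50 minutes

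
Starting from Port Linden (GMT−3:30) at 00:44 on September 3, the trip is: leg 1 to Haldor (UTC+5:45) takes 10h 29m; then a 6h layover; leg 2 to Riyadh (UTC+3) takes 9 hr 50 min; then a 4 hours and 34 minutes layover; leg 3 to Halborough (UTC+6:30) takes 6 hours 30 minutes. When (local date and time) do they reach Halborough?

Convert departure to UTC: 00:44 + 3:30 = 04:14 UTC on Sep 3.
Add 10 hours and 29 minutes leg 1 → 14:43 UTC.
Add 6 hours layover in Haldor → 20:43 UTC.
Add 9 hours and 50 minutes leg 2 → 06:33 UTC (Sep 4).
Add 4 hours and 34 minutes layover in Riyadh → 11:07 UTC.
Add 6 hours and 30 minutes leg 3 → 17:37 UTC.
Halborough is UTC+6:30, so local arrival = 17:37 + 6:30 = 00:07 on Sep 5.

00:07 on September 5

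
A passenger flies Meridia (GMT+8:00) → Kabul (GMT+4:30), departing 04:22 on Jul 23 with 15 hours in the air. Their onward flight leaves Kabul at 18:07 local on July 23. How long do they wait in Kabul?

2 hours 15 minutes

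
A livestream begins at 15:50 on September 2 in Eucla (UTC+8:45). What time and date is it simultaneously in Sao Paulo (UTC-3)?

In UTC: 15:50 − 8:45 = 07:05 on Sep 2.
Sao Paulo is UTC−3:00: 07:05 − 3:00 = 04:05 on Sep 2.

04:05 on Sep 2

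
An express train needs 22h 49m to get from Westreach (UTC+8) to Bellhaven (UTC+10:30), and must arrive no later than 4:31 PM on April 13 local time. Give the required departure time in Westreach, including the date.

3:12 PM on Apr 12

Target arrival in UTC: 4:31 PM − 10:30 = 6:01 AM on Apr 13.
Subtract 22 hours and 49 minutes → departure 7:12 AM UTC on Apr 12.
Westreach is UTC+8:00: 7:12 AM + 8:00 = 3:12 PM on Apr 12.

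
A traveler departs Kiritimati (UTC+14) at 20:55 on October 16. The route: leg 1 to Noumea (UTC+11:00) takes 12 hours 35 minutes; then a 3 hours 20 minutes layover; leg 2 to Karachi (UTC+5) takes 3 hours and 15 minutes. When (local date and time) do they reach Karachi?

07:05 on October 17

Convert departure to UTC: 20:55 − 14:00 = 06:55 UTC on Oct 16.
Add 12 hours and 35 minutes leg 1 → 19:30 UTC.
Add 3 hours 20 minutes layover in Noumea → 22:50 UTC.
Add 3 hours 15 minutes leg 2 → 02:05 UTC (Oct 17).
Karachi is UTC+5:00, so local arrival = 02:05 + 5:00 = 07:05 on Oct 17.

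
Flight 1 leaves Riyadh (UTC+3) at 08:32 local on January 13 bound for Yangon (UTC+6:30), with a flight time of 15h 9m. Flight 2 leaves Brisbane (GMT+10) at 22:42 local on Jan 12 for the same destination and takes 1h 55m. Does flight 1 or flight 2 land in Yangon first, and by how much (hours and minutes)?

Flight 1 in UTC: 08:32 − 3:00 = 05:32 on Jan 13.
+15 hours and 9 minutes → arrive 20:41 UTC on Jan 13.
Flight 2 in UTC: 22:42 − 10:00 = 12:42 on Jan 12.
+1 hour 55 minutes → arrive 14:37 UTC on Jan 12.
Flight 2 lands earlier by 30 hours 4 minutes.

the second, by 30 hours 4 minutes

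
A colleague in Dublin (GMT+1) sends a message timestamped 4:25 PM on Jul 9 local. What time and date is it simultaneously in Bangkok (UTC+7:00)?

In UTC: 4:25 PM − 1:00 = 3:25 PM on Jul 9.
Bangkok is UTC+7:00: 3:25 PM + 7:00 = 10:25 PM on Jul 9.

10:25 PM on July 9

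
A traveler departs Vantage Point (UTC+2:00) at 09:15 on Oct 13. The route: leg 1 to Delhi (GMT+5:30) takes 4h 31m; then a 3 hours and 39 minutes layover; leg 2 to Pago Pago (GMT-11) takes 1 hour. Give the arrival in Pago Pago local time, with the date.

05:25 on October 13

Convert departure to UTC: 09:15 − 2:00 = 07:15 UTC on Oct 13.
Add 4 hours and 31 minutes leg 1 → 11:46 UTC.
Add 3 hours and 39 minutes layover in Delhi → 15:25 UTC.
Add 1 hour leg 2 → 16:25 UTC.
Pago Pago is UTC−11:00, so local arrival = 16:25 − 11:00 = 05:25 on Oct 13.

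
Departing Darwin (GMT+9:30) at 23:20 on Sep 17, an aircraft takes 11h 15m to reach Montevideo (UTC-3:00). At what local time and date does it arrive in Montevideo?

22:05 on September 17

Convert departure to UTC: 23:20 − 9:30 = 13:50 UTC on Sep 17.
Add 11 hours and 15 minutes travel time → 01:05 UTC (Sep 18).
Montevideo is UTC−3:00, so local arrival = 01:05 − 3:00 = 22:05 on Sep 17.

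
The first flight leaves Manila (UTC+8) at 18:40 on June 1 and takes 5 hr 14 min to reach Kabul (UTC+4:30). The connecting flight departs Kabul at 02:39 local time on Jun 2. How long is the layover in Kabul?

6 hours 15 minutes

Convert departure to UTC: 18:40 − 8:00 = 10:40 UTC on Jun 1.
Add 5 hours 14 minutes flight time → 15:54 UTC.
Kabul is UTC+4:30, so local arrival = 15:54 + 4:30 = 20:24 on Jun 1.
Layover = 02:39 − 20:24 (+1 day) = 6 hours 15 minutes.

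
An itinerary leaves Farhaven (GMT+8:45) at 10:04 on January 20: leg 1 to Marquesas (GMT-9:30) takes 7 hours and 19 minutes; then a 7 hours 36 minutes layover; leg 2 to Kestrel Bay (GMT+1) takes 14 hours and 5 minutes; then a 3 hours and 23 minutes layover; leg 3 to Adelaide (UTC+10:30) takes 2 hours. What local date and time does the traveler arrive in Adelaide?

22:12 on January 21

Convert departure to UTC: 10:04 − 8:45 = 01:19 UTC on Jan 20.
Add 7 hours and 19 minutes leg 1 → 08:38 UTC.
Add 7 hours 36 minutes layover in Marquesas → 16:14 UTC.
Add 14 hours and 5 minutes leg 2 → 06:19 UTC (Jan 21).
Add 3 hours 23 minutes layover in Kestrel Bay → 09:42 UTC.
Add 2 hours leg 3 → 11:42 UTC.
Adelaide is UTC+10:30, so local arrival = 11:42 + 10:30 = 22:12 on Jan 21.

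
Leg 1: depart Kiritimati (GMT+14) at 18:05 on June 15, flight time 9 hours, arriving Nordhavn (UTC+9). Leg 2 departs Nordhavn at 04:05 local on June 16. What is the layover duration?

Convert departure to UTC: 18:05 − 14:00 = 04:05 UTC on Jun 15.
Add 9 hours flight time → 13:05 UTC.
Nordhavn is UTC+9:00, so local arrival = 13:05 + 9:00 = 22:05 on Jun 15.
Layover = 04:05 − 22:05 (+1 day) = 6 hours.

6 hours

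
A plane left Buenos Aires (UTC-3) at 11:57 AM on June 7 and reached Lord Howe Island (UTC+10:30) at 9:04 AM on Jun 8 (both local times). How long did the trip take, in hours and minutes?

Departure in UTC: 11:57 AM + 3:00 = 2:57 PM on Jun 7.
Arrival in UTC: 9:04 AM − 10:30 = 10:34 PM on Jun 7.
Elapsed = 10:34 PM − 2:57 PM = 7 hours 37 minutes.

7 hours 37 minutes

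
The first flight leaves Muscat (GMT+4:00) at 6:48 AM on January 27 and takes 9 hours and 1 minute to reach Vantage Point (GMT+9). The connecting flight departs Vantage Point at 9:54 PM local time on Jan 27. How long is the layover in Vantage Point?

1 hour 5 minutes

Convert departure to UTC: 6:48 AM − 4:00 = 2:48 AM UTC on Jan 27.
Add 9 hours 1 minute flight time → 11:49 AM UTC.
Vantage Point is UTC+9:00, so local arrival = 11:49 AM + 9:00 = 8:49 PM on Jan 27.
Layover = 9:54 PM − 8:49 PM = 1 hour 5 minutes.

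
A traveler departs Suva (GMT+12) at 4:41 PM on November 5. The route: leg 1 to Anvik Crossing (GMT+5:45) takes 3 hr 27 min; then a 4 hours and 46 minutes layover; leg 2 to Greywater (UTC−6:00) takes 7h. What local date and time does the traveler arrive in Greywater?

1:54 PM on November 5

Convert departure to UTC: 4:41 PM − 12:00 = 4:41 AM UTC on Nov 5.
Add 3 hours 27 minutes leg 1 → 8:08 AM UTC.
Add 4 hours 46 minutes layover in Anvik Crossing → 12:54 PM UTC.
Add 7 hours leg 2 → 7:54 PM UTC.
Greywater is UTC−6:00, so local arrival = 7:54 PM − 6:00 = 1:54 PM on Nov 5.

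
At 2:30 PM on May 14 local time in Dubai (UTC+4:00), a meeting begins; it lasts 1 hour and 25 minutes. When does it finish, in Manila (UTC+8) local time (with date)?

7:55 PM on May 14

Convert start to UTC: 2:30 PM − 4:00 = 10:30 AM UTC on May 14.
Add 1 hour and 25 minutes duration → 11:55 AM UTC.
Manila is UTC+8:00, so local end time = 11:55 AM + 8:00 = 7:55 PM on May 14.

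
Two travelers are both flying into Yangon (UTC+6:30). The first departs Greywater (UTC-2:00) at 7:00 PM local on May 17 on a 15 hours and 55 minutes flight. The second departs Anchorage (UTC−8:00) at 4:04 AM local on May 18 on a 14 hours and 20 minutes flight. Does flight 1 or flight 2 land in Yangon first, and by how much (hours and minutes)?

the first, by 13 hours 29 minutes

Flight 1 in UTC: 7:00 PM + 2:00 = 9:00 PM on May 17.
+15 hours 55 minutes → arrive 12:55 PM UTC on May 18.
Flight 2 in UTC: 4:04 AM + 8:00 = 12:04 PM on May 18.
+14 hours 20 minutes → arrive 2:24 AM UTC on May 19.
Flight 1 lands earlier by 13 hours 29 minutes.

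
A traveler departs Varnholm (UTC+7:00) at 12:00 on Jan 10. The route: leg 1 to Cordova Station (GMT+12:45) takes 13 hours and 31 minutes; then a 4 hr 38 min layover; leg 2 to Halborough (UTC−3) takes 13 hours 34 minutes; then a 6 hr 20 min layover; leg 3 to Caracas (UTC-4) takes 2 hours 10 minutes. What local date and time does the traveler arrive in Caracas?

17:13 on January 11

Convert departure to UTC: 12:00 − 7:00 = 05:00 UTC on Jan 10.
Add 13 hours and 31 minutes leg 1 → 18:31 UTC.
Add 4 hours and 38 minutes layover in Cordova Station → 23:09 UTC.
Add 13 hours 34 minutes leg 2 → 12:43 UTC (Jan 11).
Add 6 hours 20 minutes layover in Halborough → 19:03 UTC.
Add 2 hours 10 minutes leg 3 → 21:13 UTC.
Caracas is UTC−4:00, so local arrival = 21:13 − 4:00 = 17:13 on Jan 11.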